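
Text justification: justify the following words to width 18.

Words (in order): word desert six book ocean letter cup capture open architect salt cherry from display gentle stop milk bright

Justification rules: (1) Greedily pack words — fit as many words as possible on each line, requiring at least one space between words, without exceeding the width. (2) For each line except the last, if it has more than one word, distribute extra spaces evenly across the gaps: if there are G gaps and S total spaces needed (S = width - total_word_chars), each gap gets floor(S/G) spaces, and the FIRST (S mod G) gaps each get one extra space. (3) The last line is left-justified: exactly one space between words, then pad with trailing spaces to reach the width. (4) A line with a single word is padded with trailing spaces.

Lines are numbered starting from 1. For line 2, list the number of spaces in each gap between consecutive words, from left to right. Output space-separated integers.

Answer: 2 1

Derivation:
Line 1: ['word', 'desert', 'six'] (min_width=15, slack=3)
Line 2: ['book', 'ocean', 'letter'] (min_width=17, slack=1)
Line 3: ['cup', 'capture', 'open'] (min_width=16, slack=2)
Line 4: ['architect', 'salt'] (min_width=14, slack=4)
Line 5: ['cherry', 'from'] (min_width=11, slack=7)
Line 6: ['display', 'gentle'] (min_width=14, slack=4)
Line 7: ['stop', 'milk', 'bright'] (min_width=16, slack=2)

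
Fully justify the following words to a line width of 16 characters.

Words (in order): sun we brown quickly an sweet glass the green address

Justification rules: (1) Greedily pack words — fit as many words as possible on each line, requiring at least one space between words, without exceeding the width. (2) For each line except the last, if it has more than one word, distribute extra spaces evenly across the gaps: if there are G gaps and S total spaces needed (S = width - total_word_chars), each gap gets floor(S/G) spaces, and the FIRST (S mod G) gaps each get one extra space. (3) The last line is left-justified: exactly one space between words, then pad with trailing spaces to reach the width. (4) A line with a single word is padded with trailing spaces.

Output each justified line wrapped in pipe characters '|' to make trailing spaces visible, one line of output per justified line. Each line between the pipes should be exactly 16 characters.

Answer: |sun   we   brown|
|quickly an sweet|
|glass  the green|
|address         |

Derivation:
Line 1: ['sun', 'we', 'brown'] (min_width=12, slack=4)
Line 2: ['quickly', 'an', 'sweet'] (min_width=16, slack=0)
Line 3: ['glass', 'the', 'green'] (min_width=15, slack=1)
Line 4: ['address'] (min_width=7, slack=9)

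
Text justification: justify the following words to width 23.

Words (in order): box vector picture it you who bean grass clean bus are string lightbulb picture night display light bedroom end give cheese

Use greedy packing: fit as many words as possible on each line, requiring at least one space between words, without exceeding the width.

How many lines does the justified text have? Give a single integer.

Line 1: ['box', 'vector', 'picture', 'it'] (min_width=21, slack=2)
Line 2: ['you', 'who', 'bean', 'grass'] (min_width=18, slack=5)
Line 3: ['clean', 'bus', 'are', 'string'] (min_width=20, slack=3)
Line 4: ['lightbulb', 'picture', 'night'] (min_width=23, slack=0)
Line 5: ['display', 'light', 'bedroom'] (min_width=21, slack=2)
Line 6: ['end', 'give', 'cheese'] (min_width=15, slack=8)
Total lines: 6

Answer: 6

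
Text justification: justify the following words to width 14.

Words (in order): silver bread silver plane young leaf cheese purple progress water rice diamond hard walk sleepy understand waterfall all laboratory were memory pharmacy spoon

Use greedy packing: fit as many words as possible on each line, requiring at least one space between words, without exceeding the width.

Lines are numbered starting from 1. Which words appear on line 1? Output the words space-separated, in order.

Answer: silver bread

Derivation:
Line 1: ['silver', 'bread'] (min_width=12, slack=2)
Line 2: ['silver', 'plane'] (min_width=12, slack=2)
Line 3: ['young', 'leaf'] (min_width=10, slack=4)
Line 4: ['cheese', 'purple'] (min_width=13, slack=1)
Line 5: ['progress', 'water'] (min_width=14, slack=0)
Line 6: ['rice', 'diamond'] (min_width=12, slack=2)
Line 7: ['hard', 'walk'] (min_width=9, slack=5)
Line 8: ['sleepy'] (min_width=6, slack=8)
Line 9: ['understand'] (min_width=10, slack=4)
Line 10: ['waterfall', 'all'] (min_width=13, slack=1)
Line 11: ['laboratory'] (min_width=10, slack=4)
Line 12: ['were', 'memory'] (min_width=11, slack=3)
Line 13: ['pharmacy', 'spoon'] (min_width=14, slack=0)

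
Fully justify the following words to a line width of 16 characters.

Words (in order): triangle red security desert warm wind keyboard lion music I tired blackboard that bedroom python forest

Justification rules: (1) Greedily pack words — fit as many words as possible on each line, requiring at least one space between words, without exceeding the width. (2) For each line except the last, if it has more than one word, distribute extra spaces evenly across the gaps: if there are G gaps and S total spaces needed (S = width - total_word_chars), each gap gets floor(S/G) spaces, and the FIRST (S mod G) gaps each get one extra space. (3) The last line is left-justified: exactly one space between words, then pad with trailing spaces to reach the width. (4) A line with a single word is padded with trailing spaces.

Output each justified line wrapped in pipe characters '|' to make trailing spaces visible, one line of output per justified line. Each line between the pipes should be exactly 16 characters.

Line 1: ['triangle', 'red'] (min_width=12, slack=4)
Line 2: ['security', 'desert'] (min_width=15, slack=1)
Line 3: ['warm', 'wind'] (min_width=9, slack=7)
Line 4: ['keyboard', 'lion'] (min_width=13, slack=3)
Line 5: ['music', 'I', 'tired'] (min_width=13, slack=3)
Line 6: ['blackboard', 'that'] (min_width=15, slack=1)
Line 7: ['bedroom', 'python'] (min_width=14, slack=2)
Line 8: ['forest'] (min_width=6, slack=10)

Answer: |triangle     red|
|security  desert|
|warm        wind|
|keyboard    lion|
|music   I  tired|
|blackboard  that|
|bedroom   python|
|forest          |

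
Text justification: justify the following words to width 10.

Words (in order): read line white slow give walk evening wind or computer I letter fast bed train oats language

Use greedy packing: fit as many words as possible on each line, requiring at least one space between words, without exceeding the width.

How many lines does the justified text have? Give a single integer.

Line 1: ['read', 'line'] (min_width=9, slack=1)
Line 2: ['white', 'slow'] (min_width=10, slack=0)
Line 3: ['give', 'walk'] (min_width=9, slack=1)
Line 4: ['evening'] (min_width=7, slack=3)
Line 5: ['wind', 'or'] (min_width=7, slack=3)
Line 6: ['computer', 'I'] (min_width=10, slack=0)
Line 7: ['letter'] (min_width=6, slack=4)
Line 8: ['fast', 'bed'] (min_width=8, slack=2)
Line 9: ['train', 'oats'] (min_width=10, slack=0)
Line 10: ['language'] (min_width=8, slack=2)
Total lines: 10

Answer: 10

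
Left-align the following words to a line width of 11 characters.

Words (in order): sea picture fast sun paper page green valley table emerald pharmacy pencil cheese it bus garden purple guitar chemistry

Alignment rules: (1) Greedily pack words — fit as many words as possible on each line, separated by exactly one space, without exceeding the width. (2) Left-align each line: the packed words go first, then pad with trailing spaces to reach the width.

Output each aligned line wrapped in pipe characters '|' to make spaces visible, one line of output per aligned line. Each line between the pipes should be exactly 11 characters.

Line 1: ['sea', 'picture'] (min_width=11, slack=0)
Line 2: ['fast', 'sun'] (min_width=8, slack=3)
Line 3: ['paper', 'page'] (min_width=10, slack=1)
Line 4: ['green'] (min_width=5, slack=6)
Line 5: ['valley'] (min_width=6, slack=5)
Line 6: ['table'] (min_width=5, slack=6)
Line 7: ['emerald'] (min_width=7, slack=4)
Line 8: ['pharmacy'] (min_width=8, slack=3)
Line 9: ['pencil'] (min_width=6, slack=5)
Line 10: ['cheese', 'it'] (min_width=9, slack=2)
Line 11: ['bus', 'garden'] (min_width=10, slack=1)
Line 12: ['purple'] (min_width=6, slack=5)
Line 13: ['guitar'] (min_width=6, slack=5)
Line 14: ['chemistry'] (min_width=9, slack=2)

Answer: |sea picture|
|fast sun   |
|paper page |
|green      |
|valley     |
|table      |
|emerald    |
|pharmacy   |
|pencil     |
|cheese it  |
|bus garden |
|purple     |
|guitar     |
|chemistry  |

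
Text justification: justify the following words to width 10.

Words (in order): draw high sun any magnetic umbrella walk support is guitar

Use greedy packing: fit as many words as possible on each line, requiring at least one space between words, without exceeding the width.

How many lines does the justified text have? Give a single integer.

Line 1: ['draw', 'high'] (min_width=9, slack=1)
Line 2: ['sun', 'any'] (min_width=7, slack=3)
Line 3: ['magnetic'] (min_width=8, slack=2)
Line 4: ['umbrella'] (min_width=8, slack=2)
Line 5: ['walk'] (min_width=4, slack=6)
Line 6: ['support', 'is'] (min_width=10, slack=0)
Line 7: ['guitar'] (min_width=6, slack=4)
Total lines: 7

Answer: 7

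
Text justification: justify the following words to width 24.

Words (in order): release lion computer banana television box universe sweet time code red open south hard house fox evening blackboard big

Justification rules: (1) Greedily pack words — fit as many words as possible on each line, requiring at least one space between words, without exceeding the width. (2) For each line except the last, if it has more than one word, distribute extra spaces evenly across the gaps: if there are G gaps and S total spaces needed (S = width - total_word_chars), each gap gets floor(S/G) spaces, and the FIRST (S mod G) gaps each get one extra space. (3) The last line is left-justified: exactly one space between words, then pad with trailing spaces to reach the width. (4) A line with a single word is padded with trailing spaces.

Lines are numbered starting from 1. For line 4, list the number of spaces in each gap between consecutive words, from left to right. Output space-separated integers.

Line 1: ['release', 'lion', 'computer'] (min_width=21, slack=3)
Line 2: ['banana', 'television', 'box'] (min_width=21, slack=3)
Line 3: ['universe', 'sweet', 'time', 'code'] (min_width=24, slack=0)
Line 4: ['red', 'open', 'south', 'hard'] (min_width=19, slack=5)
Line 5: ['house', 'fox', 'evening'] (min_width=17, slack=7)
Line 6: ['blackboard', 'big'] (min_width=14, slack=10)

Answer: 3 3 2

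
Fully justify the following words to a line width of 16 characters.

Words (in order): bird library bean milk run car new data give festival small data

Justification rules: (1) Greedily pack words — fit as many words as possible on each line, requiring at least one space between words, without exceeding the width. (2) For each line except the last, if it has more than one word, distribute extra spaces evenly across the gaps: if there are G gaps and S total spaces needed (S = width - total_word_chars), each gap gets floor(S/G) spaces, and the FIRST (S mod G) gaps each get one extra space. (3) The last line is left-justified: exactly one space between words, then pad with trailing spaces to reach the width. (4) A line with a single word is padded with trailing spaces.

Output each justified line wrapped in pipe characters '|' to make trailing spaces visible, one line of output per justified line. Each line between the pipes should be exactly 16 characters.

Answer: |bird     library|
|bean   milk  run|
|car   new   data|
|give    festival|
|small data      |

Derivation:
Line 1: ['bird', 'library'] (min_width=12, slack=4)
Line 2: ['bean', 'milk', 'run'] (min_width=13, slack=3)
Line 3: ['car', 'new', 'data'] (min_width=12, slack=4)
Line 4: ['give', 'festival'] (min_width=13, slack=3)
Line 5: ['small', 'data'] (min_width=10, slack=6)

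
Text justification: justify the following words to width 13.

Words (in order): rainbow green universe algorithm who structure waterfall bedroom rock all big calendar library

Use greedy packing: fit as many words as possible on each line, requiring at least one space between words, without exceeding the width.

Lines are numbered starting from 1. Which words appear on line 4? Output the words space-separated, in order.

Answer: structure

Derivation:
Line 1: ['rainbow', 'green'] (min_width=13, slack=0)
Line 2: ['universe'] (min_width=8, slack=5)
Line 3: ['algorithm', 'who'] (min_width=13, slack=0)
Line 4: ['structure'] (min_width=9, slack=4)
Line 5: ['waterfall'] (min_width=9, slack=4)
Line 6: ['bedroom', 'rock'] (min_width=12, slack=1)
Line 7: ['all', 'big'] (min_width=7, slack=6)
Line 8: ['calendar'] (min_width=8, slack=5)
Line 9: ['library'] (min_width=7, slack=6)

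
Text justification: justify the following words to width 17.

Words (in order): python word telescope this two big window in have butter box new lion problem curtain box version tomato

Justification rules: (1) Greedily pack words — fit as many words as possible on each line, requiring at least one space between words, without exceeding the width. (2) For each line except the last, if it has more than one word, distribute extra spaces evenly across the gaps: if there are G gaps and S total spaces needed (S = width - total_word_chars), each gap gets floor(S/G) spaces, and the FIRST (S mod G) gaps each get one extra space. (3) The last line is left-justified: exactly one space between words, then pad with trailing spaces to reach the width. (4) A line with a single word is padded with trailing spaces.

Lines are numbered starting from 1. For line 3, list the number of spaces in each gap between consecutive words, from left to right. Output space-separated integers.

Answer: 1 1 1

Derivation:
Line 1: ['python', 'word'] (min_width=11, slack=6)
Line 2: ['telescope', 'this'] (min_width=14, slack=3)
Line 3: ['two', 'big', 'window', 'in'] (min_width=17, slack=0)
Line 4: ['have', 'butter', 'box'] (min_width=15, slack=2)
Line 5: ['new', 'lion', 'problem'] (min_width=16, slack=1)
Line 6: ['curtain', 'box'] (min_width=11, slack=6)
Line 7: ['version', 'tomato'] (min_width=14, slack=3)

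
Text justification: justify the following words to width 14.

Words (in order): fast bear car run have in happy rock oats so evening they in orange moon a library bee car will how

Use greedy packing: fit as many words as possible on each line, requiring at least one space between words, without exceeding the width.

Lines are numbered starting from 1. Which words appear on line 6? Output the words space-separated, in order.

Line 1: ['fast', 'bear', 'car'] (min_width=13, slack=1)
Line 2: ['run', 'have', 'in'] (min_width=11, slack=3)
Line 3: ['happy', 'rock'] (min_width=10, slack=4)
Line 4: ['oats', 'so'] (min_width=7, slack=7)
Line 5: ['evening', 'they'] (min_width=12, slack=2)
Line 6: ['in', 'orange', 'moon'] (min_width=14, slack=0)
Line 7: ['a', 'library', 'bee'] (min_width=13, slack=1)
Line 8: ['car', 'will', 'how'] (min_width=12, slack=2)

Answer: in orange moon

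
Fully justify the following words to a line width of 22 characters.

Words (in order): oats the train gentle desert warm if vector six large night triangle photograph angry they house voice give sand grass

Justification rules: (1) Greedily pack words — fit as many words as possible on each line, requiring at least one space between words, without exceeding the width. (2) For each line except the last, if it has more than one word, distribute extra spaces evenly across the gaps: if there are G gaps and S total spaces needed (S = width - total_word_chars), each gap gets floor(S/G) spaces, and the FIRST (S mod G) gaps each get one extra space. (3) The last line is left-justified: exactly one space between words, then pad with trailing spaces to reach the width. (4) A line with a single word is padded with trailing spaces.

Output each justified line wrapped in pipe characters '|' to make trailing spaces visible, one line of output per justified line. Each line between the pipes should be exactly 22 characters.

Line 1: ['oats', 'the', 'train', 'gentle'] (min_width=21, slack=1)
Line 2: ['desert', 'warm', 'if', 'vector'] (min_width=21, slack=1)
Line 3: ['six', 'large', 'night'] (min_width=15, slack=7)
Line 4: ['triangle', 'photograph'] (min_width=19, slack=3)
Line 5: ['angry', 'they', 'house', 'voice'] (min_width=22, slack=0)
Line 6: ['give', 'sand', 'grass'] (min_width=15, slack=7)

Answer: |oats  the train gentle|
|desert  warm if vector|
|six     large    night|
|triangle    photograph|
|angry they house voice|
|give sand grass       |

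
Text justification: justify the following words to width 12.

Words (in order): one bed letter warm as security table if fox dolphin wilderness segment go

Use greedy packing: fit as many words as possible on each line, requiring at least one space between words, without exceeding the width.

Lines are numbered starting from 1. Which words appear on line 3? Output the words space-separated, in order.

Line 1: ['one', 'bed'] (min_width=7, slack=5)
Line 2: ['letter', 'warm'] (min_width=11, slack=1)
Line 3: ['as', 'security'] (min_width=11, slack=1)
Line 4: ['table', 'if', 'fox'] (min_width=12, slack=0)
Line 5: ['dolphin'] (min_width=7, slack=5)
Line 6: ['wilderness'] (min_width=10, slack=2)
Line 7: ['segment', 'go'] (min_width=10, slack=2)

Answer: as security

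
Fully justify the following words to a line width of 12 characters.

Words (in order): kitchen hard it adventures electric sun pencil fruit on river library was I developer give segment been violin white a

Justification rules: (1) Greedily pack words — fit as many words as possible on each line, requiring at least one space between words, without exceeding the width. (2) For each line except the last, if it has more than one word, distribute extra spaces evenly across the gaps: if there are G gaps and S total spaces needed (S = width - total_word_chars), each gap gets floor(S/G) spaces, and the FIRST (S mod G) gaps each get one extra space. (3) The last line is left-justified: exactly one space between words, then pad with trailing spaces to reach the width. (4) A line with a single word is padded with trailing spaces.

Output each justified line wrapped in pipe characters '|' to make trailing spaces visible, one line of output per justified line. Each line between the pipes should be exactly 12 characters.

Line 1: ['kitchen', 'hard'] (min_width=12, slack=0)
Line 2: ['it'] (min_width=2, slack=10)
Line 3: ['adventures'] (min_width=10, slack=2)
Line 4: ['electric', 'sun'] (min_width=12, slack=0)
Line 5: ['pencil', 'fruit'] (min_width=12, slack=0)
Line 6: ['on', 'river'] (min_width=8, slack=4)
Line 7: ['library', 'was'] (min_width=11, slack=1)
Line 8: ['I', 'developer'] (min_width=11, slack=1)
Line 9: ['give', 'segment'] (min_width=12, slack=0)
Line 10: ['been', 'violin'] (min_width=11, slack=1)
Line 11: ['white', 'a'] (min_width=7, slack=5)

Answer: |kitchen hard|
|it          |
|adventures  |
|electric sun|
|pencil fruit|
|on     river|
|library  was|
|I  developer|
|give segment|
|been  violin|
|white a     |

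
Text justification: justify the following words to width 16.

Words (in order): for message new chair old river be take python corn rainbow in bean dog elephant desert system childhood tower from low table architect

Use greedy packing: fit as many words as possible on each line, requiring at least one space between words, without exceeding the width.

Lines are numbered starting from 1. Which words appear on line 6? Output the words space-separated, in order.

Line 1: ['for', 'message', 'new'] (min_width=15, slack=1)
Line 2: ['chair', 'old', 'river'] (min_width=15, slack=1)
Line 3: ['be', 'take', 'python'] (min_width=14, slack=2)
Line 4: ['corn', 'rainbow', 'in'] (min_width=15, slack=1)
Line 5: ['bean', 'dog'] (min_width=8, slack=8)
Line 6: ['elephant', 'desert'] (min_width=15, slack=1)
Line 7: ['system', 'childhood'] (min_width=16, slack=0)
Line 8: ['tower', 'from', 'low'] (min_width=14, slack=2)
Line 9: ['table', 'architect'] (min_width=15, slack=1)

Answer: elephant desert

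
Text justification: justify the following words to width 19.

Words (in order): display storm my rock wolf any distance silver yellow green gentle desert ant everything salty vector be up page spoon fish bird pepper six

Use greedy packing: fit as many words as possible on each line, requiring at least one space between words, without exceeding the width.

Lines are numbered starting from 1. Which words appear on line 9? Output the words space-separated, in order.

Answer: pepper six

Derivation:
Line 1: ['display', 'storm', 'my'] (min_width=16, slack=3)
Line 2: ['rock', 'wolf', 'any'] (min_width=13, slack=6)
Line 3: ['distance', 'silver'] (min_width=15, slack=4)
Line 4: ['yellow', 'green', 'gentle'] (min_width=19, slack=0)
Line 5: ['desert', 'ant'] (min_width=10, slack=9)
Line 6: ['everything', 'salty'] (min_width=16, slack=3)
Line 7: ['vector', 'be', 'up', 'page'] (min_width=17, slack=2)
Line 8: ['spoon', 'fish', 'bird'] (min_width=15, slack=4)
Line 9: ['pepper', 'six'] (min_width=10, slack=9)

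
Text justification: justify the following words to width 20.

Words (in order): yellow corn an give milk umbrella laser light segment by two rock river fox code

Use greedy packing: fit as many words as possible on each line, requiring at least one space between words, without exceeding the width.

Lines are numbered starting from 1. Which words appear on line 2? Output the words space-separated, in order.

Answer: milk umbrella laser

Derivation:
Line 1: ['yellow', 'corn', 'an', 'give'] (min_width=19, slack=1)
Line 2: ['milk', 'umbrella', 'laser'] (min_width=19, slack=1)
Line 3: ['light', 'segment', 'by', 'two'] (min_width=20, slack=0)
Line 4: ['rock', 'river', 'fox', 'code'] (min_width=19, slack=1)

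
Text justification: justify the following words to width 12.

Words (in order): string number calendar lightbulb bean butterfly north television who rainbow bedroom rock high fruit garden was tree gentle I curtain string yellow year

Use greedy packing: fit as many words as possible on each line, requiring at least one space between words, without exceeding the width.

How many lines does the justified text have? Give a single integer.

Answer: 16

Derivation:
Line 1: ['string'] (min_width=6, slack=6)
Line 2: ['number'] (min_width=6, slack=6)
Line 3: ['calendar'] (min_width=8, slack=4)
Line 4: ['lightbulb'] (min_width=9, slack=3)
Line 5: ['bean'] (min_width=4, slack=8)
Line 6: ['butterfly'] (min_width=9, slack=3)
Line 7: ['north'] (min_width=5, slack=7)
Line 8: ['television'] (min_width=10, slack=2)
Line 9: ['who', 'rainbow'] (min_width=11, slack=1)
Line 10: ['bedroom', 'rock'] (min_width=12, slack=0)
Line 11: ['high', 'fruit'] (min_width=10, slack=2)
Line 12: ['garden', 'was'] (min_width=10, slack=2)
Line 13: ['tree', 'gentle'] (min_width=11, slack=1)
Line 14: ['I', 'curtain'] (min_width=9, slack=3)
Line 15: ['string'] (min_width=6, slack=6)
Line 16: ['yellow', 'year'] (min_width=11, slack=1)
Total lines: 16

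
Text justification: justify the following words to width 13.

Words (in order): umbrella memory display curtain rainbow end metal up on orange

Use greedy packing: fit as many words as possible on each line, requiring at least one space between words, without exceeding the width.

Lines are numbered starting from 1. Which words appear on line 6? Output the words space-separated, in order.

Answer: metal up on

Derivation:
Line 1: ['umbrella'] (min_width=8, slack=5)
Line 2: ['memory'] (min_width=6, slack=7)
Line 3: ['display'] (min_width=7, slack=6)
Line 4: ['curtain'] (min_width=7, slack=6)
Line 5: ['rainbow', 'end'] (min_width=11, slack=2)
Line 6: ['metal', 'up', 'on'] (min_width=11, slack=2)
Line 7: ['orange'] (min_width=6, slack=7)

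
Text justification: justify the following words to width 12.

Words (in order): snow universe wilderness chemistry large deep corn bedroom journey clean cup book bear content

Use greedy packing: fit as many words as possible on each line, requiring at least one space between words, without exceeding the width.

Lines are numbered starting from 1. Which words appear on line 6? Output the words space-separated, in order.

Line 1: ['snow'] (min_width=4, slack=8)
Line 2: ['universe'] (min_width=8, slack=4)
Line 3: ['wilderness'] (min_width=10, slack=2)
Line 4: ['chemistry'] (min_width=9, slack=3)
Line 5: ['large', 'deep'] (min_width=10, slack=2)
Line 6: ['corn', 'bedroom'] (min_width=12, slack=0)
Line 7: ['journey'] (min_width=7, slack=5)
Line 8: ['clean', 'cup'] (min_width=9, slack=3)
Line 9: ['book', 'bear'] (min_width=9, slack=3)
Line 10: ['content'] (min_width=7, slack=5)

Answer: corn bedroom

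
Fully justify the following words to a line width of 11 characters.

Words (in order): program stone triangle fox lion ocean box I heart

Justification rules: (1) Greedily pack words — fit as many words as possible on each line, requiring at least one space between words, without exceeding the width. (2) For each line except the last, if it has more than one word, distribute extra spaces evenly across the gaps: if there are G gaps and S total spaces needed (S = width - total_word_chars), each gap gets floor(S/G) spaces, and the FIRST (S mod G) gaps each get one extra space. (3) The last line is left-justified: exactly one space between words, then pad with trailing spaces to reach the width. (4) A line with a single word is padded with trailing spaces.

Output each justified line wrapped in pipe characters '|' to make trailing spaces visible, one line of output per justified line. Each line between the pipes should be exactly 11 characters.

Answer: |program    |
|stone      |
|triangle   |
|fox    lion|
|ocean box I|
|heart      |

Derivation:
Line 1: ['program'] (min_width=7, slack=4)
Line 2: ['stone'] (min_width=5, slack=6)
Line 3: ['triangle'] (min_width=8, slack=3)
Line 4: ['fox', 'lion'] (min_width=8, slack=3)
Line 5: ['ocean', 'box', 'I'] (min_width=11, slack=0)
Line 6: ['heart'] (min_width=5, slack=6)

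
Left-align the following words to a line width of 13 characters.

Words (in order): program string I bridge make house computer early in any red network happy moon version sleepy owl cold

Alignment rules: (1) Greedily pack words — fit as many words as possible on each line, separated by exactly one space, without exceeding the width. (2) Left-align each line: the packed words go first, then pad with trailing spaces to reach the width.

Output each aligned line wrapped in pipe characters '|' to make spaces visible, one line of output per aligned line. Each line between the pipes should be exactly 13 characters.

Answer: |program      |
|string I     |
|bridge make  |
|house        |
|computer     |
|early in any |
|red network  |
|happy moon   |
|version      |
|sleepy owl   |
|cold         |

Derivation:
Line 1: ['program'] (min_width=7, slack=6)
Line 2: ['string', 'I'] (min_width=8, slack=5)
Line 3: ['bridge', 'make'] (min_width=11, slack=2)
Line 4: ['house'] (min_width=5, slack=8)
Line 5: ['computer'] (min_width=8, slack=5)
Line 6: ['early', 'in', 'any'] (min_width=12, slack=1)
Line 7: ['red', 'network'] (min_width=11, slack=2)
Line 8: ['happy', 'moon'] (min_width=10, slack=3)
Line 9: ['version'] (min_width=7, slack=6)
Line 10: ['sleepy', 'owl'] (min_width=10, slack=3)
Line 11: ['cold'] (min_width=4, slack=9)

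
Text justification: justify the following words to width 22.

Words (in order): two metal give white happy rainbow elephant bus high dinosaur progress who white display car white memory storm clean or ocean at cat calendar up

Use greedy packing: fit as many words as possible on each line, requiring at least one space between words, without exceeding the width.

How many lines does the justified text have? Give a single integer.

Answer: 8

Derivation:
Line 1: ['two', 'metal', 'give', 'white'] (min_width=20, slack=2)
Line 2: ['happy', 'rainbow', 'elephant'] (min_width=22, slack=0)
Line 3: ['bus', 'high', 'dinosaur'] (min_width=17, slack=5)
Line 4: ['progress', 'who', 'white'] (min_width=18, slack=4)
Line 5: ['display', 'car', 'white'] (min_width=17, slack=5)
Line 6: ['memory', 'storm', 'clean', 'or'] (min_width=21, slack=1)
Line 7: ['ocean', 'at', 'cat', 'calendar'] (min_width=21, slack=1)
Line 8: ['up'] (min_width=2, slack=20)
Total lines: 8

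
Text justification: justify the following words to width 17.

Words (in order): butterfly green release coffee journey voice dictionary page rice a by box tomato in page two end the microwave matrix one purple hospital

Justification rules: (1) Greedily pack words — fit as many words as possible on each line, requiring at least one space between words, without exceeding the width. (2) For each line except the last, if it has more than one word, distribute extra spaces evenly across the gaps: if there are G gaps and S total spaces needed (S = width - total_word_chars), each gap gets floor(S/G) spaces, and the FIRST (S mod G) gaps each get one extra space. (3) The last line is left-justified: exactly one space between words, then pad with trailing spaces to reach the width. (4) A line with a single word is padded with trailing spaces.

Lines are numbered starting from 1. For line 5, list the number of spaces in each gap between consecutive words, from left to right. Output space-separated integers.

Line 1: ['butterfly', 'green'] (min_width=15, slack=2)
Line 2: ['release', 'coffee'] (min_width=14, slack=3)
Line 3: ['journey', 'voice'] (min_width=13, slack=4)
Line 4: ['dictionary', 'page'] (min_width=15, slack=2)
Line 5: ['rice', 'a', 'by', 'box'] (min_width=13, slack=4)
Line 6: ['tomato', 'in', 'page'] (min_width=14, slack=3)
Line 7: ['two', 'end', 'the'] (min_width=11, slack=6)
Line 8: ['microwave', 'matrix'] (min_width=16, slack=1)
Line 9: ['one', 'purple'] (min_width=10, slack=7)
Line 10: ['hospital'] (min_width=8, slack=9)

Answer: 3 2 2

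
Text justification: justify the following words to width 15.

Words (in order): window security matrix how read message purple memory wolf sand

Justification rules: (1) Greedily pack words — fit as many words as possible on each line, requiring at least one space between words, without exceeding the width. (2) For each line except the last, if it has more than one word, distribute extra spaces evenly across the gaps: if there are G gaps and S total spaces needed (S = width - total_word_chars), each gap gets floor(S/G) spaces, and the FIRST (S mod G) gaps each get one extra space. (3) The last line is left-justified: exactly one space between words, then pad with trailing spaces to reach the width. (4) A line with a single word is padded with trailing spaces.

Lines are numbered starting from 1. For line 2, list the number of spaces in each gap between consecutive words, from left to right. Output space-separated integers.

Line 1: ['window', 'security'] (min_width=15, slack=0)
Line 2: ['matrix', 'how', 'read'] (min_width=15, slack=0)
Line 3: ['message', 'purple'] (min_width=14, slack=1)
Line 4: ['memory', 'wolf'] (min_width=11, slack=4)
Line 5: ['sand'] (min_width=4, slack=11)

Answer: 1 1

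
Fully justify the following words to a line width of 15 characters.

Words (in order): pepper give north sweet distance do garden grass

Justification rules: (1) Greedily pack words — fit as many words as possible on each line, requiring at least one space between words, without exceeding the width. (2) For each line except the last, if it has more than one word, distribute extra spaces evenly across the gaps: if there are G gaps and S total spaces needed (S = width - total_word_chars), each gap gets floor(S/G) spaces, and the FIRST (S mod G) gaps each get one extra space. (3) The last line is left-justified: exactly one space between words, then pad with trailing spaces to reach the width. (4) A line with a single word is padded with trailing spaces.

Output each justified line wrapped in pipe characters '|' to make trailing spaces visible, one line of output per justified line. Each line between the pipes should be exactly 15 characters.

Line 1: ['pepper', 'give'] (min_width=11, slack=4)
Line 2: ['north', 'sweet'] (min_width=11, slack=4)
Line 3: ['distance', 'do'] (min_width=11, slack=4)
Line 4: ['garden', 'grass'] (min_width=12, slack=3)

Answer: |pepper     give|
|north     sweet|
|distance     do|
|garden grass   |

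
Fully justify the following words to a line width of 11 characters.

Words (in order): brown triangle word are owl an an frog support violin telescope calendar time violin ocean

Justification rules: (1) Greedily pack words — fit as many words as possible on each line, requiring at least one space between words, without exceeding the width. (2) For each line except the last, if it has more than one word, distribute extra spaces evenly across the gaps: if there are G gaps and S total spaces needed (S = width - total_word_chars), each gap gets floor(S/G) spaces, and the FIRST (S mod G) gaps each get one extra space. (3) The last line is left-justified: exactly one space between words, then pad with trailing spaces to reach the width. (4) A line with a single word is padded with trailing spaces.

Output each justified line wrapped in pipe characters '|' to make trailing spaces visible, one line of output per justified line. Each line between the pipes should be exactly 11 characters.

Line 1: ['brown'] (min_width=5, slack=6)
Line 2: ['triangle'] (min_width=8, slack=3)
Line 3: ['word', 'are'] (min_width=8, slack=3)
Line 4: ['owl', 'an', 'an'] (min_width=9, slack=2)
Line 5: ['frog'] (min_width=4, slack=7)
Line 6: ['support'] (min_width=7, slack=4)
Line 7: ['violin'] (min_width=6, slack=5)
Line 8: ['telescope'] (min_width=9, slack=2)
Line 9: ['calendar'] (min_width=8, slack=3)
Line 10: ['time', 'violin'] (min_width=11, slack=0)
Line 11: ['ocean'] (min_width=5, slack=6)

Answer: |brown      |
|triangle   |
|word    are|
|owl  an  an|
|frog       |
|support    |
|violin     |
|telescope  |
|calendar   |
|time violin|
|ocean      |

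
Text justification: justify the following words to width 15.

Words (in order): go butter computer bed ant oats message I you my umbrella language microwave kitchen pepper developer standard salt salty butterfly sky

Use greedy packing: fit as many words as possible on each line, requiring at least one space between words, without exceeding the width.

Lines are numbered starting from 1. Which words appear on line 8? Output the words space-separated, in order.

Line 1: ['go', 'butter'] (min_width=9, slack=6)
Line 2: ['computer', 'bed'] (min_width=12, slack=3)
Line 3: ['ant', 'oats'] (min_width=8, slack=7)
Line 4: ['message', 'I', 'you'] (min_width=13, slack=2)
Line 5: ['my', 'umbrella'] (min_width=11, slack=4)
Line 6: ['language'] (min_width=8, slack=7)
Line 7: ['microwave'] (min_width=9, slack=6)
Line 8: ['kitchen', 'pepper'] (min_width=14, slack=1)
Line 9: ['developer'] (min_width=9, slack=6)
Line 10: ['standard', 'salt'] (min_width=13, slack=2)
Line 11: ['salty', 'butterfly'] (min_width=15, slack=0)
Line 12: ['sky'] (min_width=3, slack=12)

Answer: kitchen pepper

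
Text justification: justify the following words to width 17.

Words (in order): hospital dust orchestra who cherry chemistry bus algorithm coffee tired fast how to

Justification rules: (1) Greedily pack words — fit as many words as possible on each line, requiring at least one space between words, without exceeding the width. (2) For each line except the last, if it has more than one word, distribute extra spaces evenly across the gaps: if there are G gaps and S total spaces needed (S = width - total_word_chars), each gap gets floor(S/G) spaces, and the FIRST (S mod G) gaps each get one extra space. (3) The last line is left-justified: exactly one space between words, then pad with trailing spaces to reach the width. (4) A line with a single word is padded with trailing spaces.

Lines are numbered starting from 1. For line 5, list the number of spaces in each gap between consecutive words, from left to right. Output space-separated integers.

Line 1: ['hospital', 'dust'] (min_width=13, slack=4)
Line 2: ['orchestra', 'who'] (min_width=13, slack=4)
Line 3: ['cherry', 'chemistry'] (min_width=16, slack=1)
Line 4: ['bus', 'algorithm'] (min_width=13, slack=4)
Line 5: ['coffee', 'tired', 'fast'] (min_width=17, slack=0)
Line 6: ['how', 'to'] (min_width=6, slack=11)

Answer: 1 1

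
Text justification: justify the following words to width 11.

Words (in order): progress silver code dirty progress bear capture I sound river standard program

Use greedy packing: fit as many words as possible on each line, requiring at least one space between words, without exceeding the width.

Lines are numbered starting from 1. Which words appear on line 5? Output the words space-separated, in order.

Answer: bear

Derivation:
Line 1: ['progress'] (min_width=8, slack=3)
Line 2: ['silver', 'code'] (min_width=11, slack=0)
Line 3: ['dirty'] (min_width=5, slack=6)
Line 4: ['progress'] (min_width=8, slack=3)
Line 5: ['bear'] (min_width=4, slack=7)
Line 6: ['capture', 'I'] (min_width=9, slack=2)
Line 7: ['sound', 'river'] (min_width=11, slack=0)
Line 8: ['standard'] (min_width=8, slack=3)
Line 9: ['program'] (min_width=7, slack=4)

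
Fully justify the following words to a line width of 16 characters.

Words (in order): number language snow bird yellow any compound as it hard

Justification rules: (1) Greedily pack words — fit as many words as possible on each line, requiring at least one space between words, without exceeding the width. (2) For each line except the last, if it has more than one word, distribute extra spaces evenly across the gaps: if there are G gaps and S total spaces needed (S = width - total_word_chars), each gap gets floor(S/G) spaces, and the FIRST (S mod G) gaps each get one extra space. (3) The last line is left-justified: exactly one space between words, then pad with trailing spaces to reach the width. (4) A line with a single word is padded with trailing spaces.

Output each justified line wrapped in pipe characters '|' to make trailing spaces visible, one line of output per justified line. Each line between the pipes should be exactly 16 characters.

Line 1: ['number', 'language'] (min_width=15, slack=1)
Line 2: ['snow', 'bird', 'yellow'] (min_width=16, slack=0)
Line 3: ['any', 'compound', 'as'] (min_width=15, slack=1)
Line 4: ['it', 'hard'] (min_width=7, slack=9)

Answer: |number  language|
|snow bird yellow|
|any  compound as|
|it hard         |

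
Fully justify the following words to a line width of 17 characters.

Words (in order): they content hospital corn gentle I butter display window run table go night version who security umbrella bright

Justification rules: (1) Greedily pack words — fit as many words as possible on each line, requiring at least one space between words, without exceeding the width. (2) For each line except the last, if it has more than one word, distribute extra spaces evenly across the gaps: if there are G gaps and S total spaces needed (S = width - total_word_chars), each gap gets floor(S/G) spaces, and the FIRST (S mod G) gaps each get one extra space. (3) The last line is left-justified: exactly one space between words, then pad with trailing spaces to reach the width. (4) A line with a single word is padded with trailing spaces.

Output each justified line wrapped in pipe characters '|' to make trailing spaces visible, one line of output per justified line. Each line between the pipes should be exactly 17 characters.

Answer: |they      content|
|hospital     corn|
|gentle  I  butter|
|display    window|
|run    table   go|
|night version who|
|security umbrella|
|bright           |

Derivation:
Line 1: ['they', 'content'] (min_width=12, slack=5)
Line 2: ['hospital', 'corn'] (min_width=13, slack=4)
Line 3: ['gentle', 'I', 'butter'] (min_width=15, slack=2)
Line 4: ['display', 'window'] (min_width=14, slack=3)
Line 5: ['run', 'table', 'go'] (min_width=12, slack=5)
Line 6: ['night', 'version', 'who'] (min_width=17, slack=0)
Line 7: ['security', 'umbrella'] (min_width=17, slack=0)
Line 8: ['bright'] (min_width=6, slack=11)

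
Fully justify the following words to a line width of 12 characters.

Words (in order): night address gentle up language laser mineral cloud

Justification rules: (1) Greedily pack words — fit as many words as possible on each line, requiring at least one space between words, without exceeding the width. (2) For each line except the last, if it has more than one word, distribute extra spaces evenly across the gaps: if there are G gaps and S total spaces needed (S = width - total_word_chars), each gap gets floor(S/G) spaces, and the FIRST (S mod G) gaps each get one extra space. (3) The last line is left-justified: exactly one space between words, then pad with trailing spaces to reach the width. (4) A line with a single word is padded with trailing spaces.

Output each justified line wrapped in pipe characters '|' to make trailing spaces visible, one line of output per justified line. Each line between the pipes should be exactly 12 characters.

Answer: |night       |
|address     |
|gentle    up|
|language    |
|laser       |
|mineral     |
|cloud       |

Derivation:
Line 1: ['night'] (min_width=5, slack=7)
Line 2: ['address'] (min_width=7, slack=5)
Line 3: ['gentle', 'up'] (min_width=9, slack=3)
Line 4: ['language'] (min_width=8, slack=4)
Line 5: ['laser'] (min_width=5, slack=7)
Line 6: ['mineral'] (min_width=7, slack=5)
Line 7: ['cloud'] (min_width=5, slack=7)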